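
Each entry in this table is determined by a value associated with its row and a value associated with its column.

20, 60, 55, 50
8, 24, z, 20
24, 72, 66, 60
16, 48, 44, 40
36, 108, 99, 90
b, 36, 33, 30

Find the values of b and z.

b = 12, z = 22

Each row is a constant multiple of every other row — this is a multiplication table with the headers hidden.
Row 6 is 30/50 = 3/5 times row 1, so its entry in column 1 is 20 × 3/5 = 12.
Row 2 is 20/50 = 2/5 times row 1, so its entry in column 3 is 55 × 2/5 = 22.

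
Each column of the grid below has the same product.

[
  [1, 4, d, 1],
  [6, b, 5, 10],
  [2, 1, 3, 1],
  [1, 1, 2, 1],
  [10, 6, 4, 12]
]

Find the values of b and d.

b = 5, d = 1

Columns 1 and 4 each multiply to 120, so every column has product 120.
Column 2: 4×1×1×6 = 24, so the missing entry is 120 ÷ 24 = 5.
Column 3: 5×3×2×4 = 120, so the missing entry is 120 ÷ 120 = 1.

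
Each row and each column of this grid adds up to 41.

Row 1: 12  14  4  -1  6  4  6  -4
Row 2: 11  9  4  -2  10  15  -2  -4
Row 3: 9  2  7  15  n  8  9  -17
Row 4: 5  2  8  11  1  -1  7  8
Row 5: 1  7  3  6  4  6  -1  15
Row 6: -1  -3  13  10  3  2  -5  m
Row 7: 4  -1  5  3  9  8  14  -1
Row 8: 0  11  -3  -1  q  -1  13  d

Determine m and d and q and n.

The known cells in row 3 total 33, leaving 41 − 33 = 8 for the blank.
The known cells in column 5 total 41, leaving 41 − 41 = 0 for the blank.
The known cells in row 8 total 19, leaving 41 − 19 = 22 for the blank.
The known cells in row 6 total 19, leaving 41 − 19 = 22 for the blank.

m = 22, d = 22, q = 0, n = 8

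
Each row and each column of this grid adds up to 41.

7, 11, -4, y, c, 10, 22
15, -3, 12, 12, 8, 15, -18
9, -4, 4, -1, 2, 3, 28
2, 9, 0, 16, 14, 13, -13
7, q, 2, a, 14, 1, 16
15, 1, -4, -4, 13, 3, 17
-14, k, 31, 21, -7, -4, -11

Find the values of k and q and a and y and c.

k = 25, q = 2, a = -1, y = -2, c = -3

The known cells in column 5 total 44, leaving 41 − 44 = -3 for the blank.
The known cells in row 7 total 16, leaving 41 − 16 = 25 for the blank.
The known cells in row 1 total 43, leaving 41 − 43 = -2 for the blank.
The known cells in column 4 total 42, leaving 41 − 42 = -1 for the blank.
The known cells in row 5 total 39, leaving 41 − 39 = 2 for the blank.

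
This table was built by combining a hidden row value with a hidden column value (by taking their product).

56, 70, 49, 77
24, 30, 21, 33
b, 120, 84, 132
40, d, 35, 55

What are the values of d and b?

Each row is a constant multiple of every other row — this is a multiplication table with the headers hidden.
Row 4 is 35/49 = 5/7 times row 1, so its entry in column 2 is 70 × 5/7 = 50.
Row 3 is 84/49 = 12/7 times row 1, so its entry in column 1 is 56 × 12/7 = 96.

d = 50, b = 96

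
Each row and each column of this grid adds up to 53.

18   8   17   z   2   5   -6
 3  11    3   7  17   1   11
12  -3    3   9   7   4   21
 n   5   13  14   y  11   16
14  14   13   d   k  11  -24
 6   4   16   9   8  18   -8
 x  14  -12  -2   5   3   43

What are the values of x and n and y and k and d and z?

x = 2, n = -2, y = -4, k = 18, d = 7, z = 9

Row 1 has 18 + 8 + 17 + 2 + 5 − 6 = 44; the blank must be 53 − 44 = 9.
Column 4 has 9 + 7 + 9 + 14 + 9 − 2 = 46; the blank must be 53 − 46 = 7.
Row 5 has 14 + 14 + 13 + 7 + 11 − 24 = 35; the blank must be 53 − 35 = 18.
Column 5 has 2 + 17 + 7 + 18 + 8 + 5 = 57; the blank must be 53 − 57 = -4.
Row 4 has 5 + 13 + 14 − 4 + 11 + 16 = 55; the blank must be 53 − 55 = -2.
Row 7 has 14 − 12 − 2 + 5 + 3 + 43 = 51; the blank must be 53 − 51 = 2.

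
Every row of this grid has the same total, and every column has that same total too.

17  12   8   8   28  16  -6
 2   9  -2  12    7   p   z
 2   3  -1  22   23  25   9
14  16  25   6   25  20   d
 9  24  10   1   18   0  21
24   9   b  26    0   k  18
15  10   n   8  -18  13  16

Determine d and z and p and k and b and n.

Rows 1 and 3 both sum to 83, so that's the common total.
Row 7: 15 + 10 + 8 − 18 + 13 + 16 = 44, so its missing entry is 83 − 44 = 39.
Row 4: 14 + 16 + 25 + 6 + 25 + 20 = 106, so its missing entry is 83 − 106 = -23.
Column 7: -6 + 9 − 23 + 21 + 18 + 16 = 35, so its missing entry is 83 − 35 = 48.
Row 2: 2 + 9 − 2 + 12 + 7 + 48 = 76, so its missing entry is 83 − 76 = 7.
Column 6: 16 + 7 + 25 + 20 + 0 + 13 = 81, so its missing entry is 83 − 81 = 2.
Row 6: 24 + 9 + 26 + 0 + 2 + 18 = 79, so its missing entry is 83 − 79 = 4.

d = -23, z = 48, p = 7, k = 2, b = 4, n = 39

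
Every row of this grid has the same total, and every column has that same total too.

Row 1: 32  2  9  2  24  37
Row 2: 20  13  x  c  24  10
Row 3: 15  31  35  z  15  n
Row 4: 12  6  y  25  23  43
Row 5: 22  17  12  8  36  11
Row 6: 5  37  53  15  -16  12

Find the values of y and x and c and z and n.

Rows 1 and 5 both sum to 106, so that's the common total.
Row 4 has 12 + 6 + 25 + 23 + 43 = 109; the blank must be 106 − 109 = -3.
Column 3 has 9 + 35 − 3 + 12 + 53 = 106; the blank must be 106 − 106 = 0.
Column 6 has 37 + 10 + 43 + 11 + 12 = 113; the blank must be 106 − 113 = -7.
Row 3 has 15 + 31 + 35 + 15 − 7 = 89; the blank must be 106 − 89 = 17.
Row 2 has 20 + 13 + 0 + 24 + 10 = 67; the blank must be 106 − 67 = 39.

y = -3, x = 0, c = 39, z = 17, n = -7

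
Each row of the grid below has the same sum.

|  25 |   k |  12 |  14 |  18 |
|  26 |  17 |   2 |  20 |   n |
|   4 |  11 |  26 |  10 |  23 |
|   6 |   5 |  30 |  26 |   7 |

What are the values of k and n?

Rows 3 and 4 both add up to 74, so every row sums to 74.
Row 1: 25 + 12 + 14 + 18 = 69, so the missing entry is 74 − 69 = 5.
Row 2: 26 + 17 + 2 + 20 = 65, so the missing entry is 74 − 65 = 9.

k = 5, n = 9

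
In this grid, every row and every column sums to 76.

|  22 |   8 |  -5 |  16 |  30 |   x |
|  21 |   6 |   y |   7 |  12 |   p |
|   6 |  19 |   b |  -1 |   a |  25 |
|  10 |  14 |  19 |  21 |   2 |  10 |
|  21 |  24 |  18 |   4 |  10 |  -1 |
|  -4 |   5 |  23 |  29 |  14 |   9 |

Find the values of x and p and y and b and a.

x = 5, p = 28, y = 2, b = 19, a = 8

The known cells in column 5 total 68, leaving 76 − 68 = 8 for the blank.
The known cells in row 1 total 71, leaving 76 − 71 = 5 for the blank.
The known cells in column 6 total 48, leaving 76 − 48 = 28 for the blank.
The known cells in row 2 total 74, leaving 76 − 74 = 2 for the blank.
The known cells in row 3 total 57, leaving 76 − 57 = 19 for the blank.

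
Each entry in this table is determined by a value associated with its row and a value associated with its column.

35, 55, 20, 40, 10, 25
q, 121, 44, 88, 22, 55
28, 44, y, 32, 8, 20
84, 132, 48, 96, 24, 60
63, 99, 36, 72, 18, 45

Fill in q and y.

q = 77, y = 16

Each row is a constant multiple of every other row — this is a multiplication table with the headers hidden.
Row 2 is 121/55 = 11/5 times row 1, so its entry in column 1 is 35 × 11/5 = 77.
Row 3 is 44/55 = 4/5 times row 1, so its entry in column 3 is 20 × 4/5 = 16.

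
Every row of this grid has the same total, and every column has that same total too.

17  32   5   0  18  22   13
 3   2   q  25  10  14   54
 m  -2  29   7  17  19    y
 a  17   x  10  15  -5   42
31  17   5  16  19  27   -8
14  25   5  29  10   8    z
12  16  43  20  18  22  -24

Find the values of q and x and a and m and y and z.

Rows 1 and 5 both sum to 107, so that's the common total.
The known cells in row 2 total 108, leaving 107 − 108 = -1 for the blank.
The known cells in row 6 total 91, leaving 107 − 91 = 16 for the blank.
The known cells in column 7 total 93, leaving 107 − 93 = 14 for the blank.
The known cells in row 3 total 84, leaving 107 − 84 = 23 for the blank.
The known cells in column 1 total 100, leaving 107 − 100 = 7 for the blank.
The known cells in row 4 total 86, leaving 107 − 86 = 21 for the blank.

q = -1, x = 21, a = 7, m = 23, y = 14, z = 16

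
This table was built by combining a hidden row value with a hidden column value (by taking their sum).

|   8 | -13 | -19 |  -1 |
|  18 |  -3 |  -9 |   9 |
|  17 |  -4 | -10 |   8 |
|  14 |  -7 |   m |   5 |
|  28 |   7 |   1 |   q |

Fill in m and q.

The difference between any two rows is the same in every column — this is an addition table with the headers hidden.
Row 4 minus row 1 is 14 − 8 = 6, so its entry in column 3 is -19 + 6 = -13.
Row 5 minus row 1 is 28 − 8 = 20, so its entry in column 4 is -1 + 20 = 19.

m = -13, q = 19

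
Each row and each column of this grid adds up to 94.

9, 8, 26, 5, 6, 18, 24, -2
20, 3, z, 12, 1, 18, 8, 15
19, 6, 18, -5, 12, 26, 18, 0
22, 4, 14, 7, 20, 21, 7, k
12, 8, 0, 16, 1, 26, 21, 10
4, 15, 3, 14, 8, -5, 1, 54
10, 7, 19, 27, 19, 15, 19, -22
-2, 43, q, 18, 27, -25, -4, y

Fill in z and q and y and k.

Row 4: 22 + 4 + 14 + 7 + 20 + 21 + 7 = 95, so its missing entry is 94 − 95 = -1.
Row 2: 20 + 3 + 12 + 1 + 18 + 8 + 15 = 77, so its missing entry is 94 − 77 = 17.
Column 8: -2 + 15 + 0 − 1 + 10 + 54 − 22 = 54, so its missing entry is 94 − 54 = 40.
Row 8: -2 + 43 + 18 + 27 − 25 − 4 + 40 = 97, so its missing entry is 94 − 97 = -3.

z = 17, q = -3, y = 40, k = -1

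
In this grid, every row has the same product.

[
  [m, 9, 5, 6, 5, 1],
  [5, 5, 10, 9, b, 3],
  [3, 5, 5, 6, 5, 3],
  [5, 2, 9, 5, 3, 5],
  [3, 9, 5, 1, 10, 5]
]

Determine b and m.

b = 1, m = 5

Rows 3 and 5 each multiply to 6750, so every row has product 6750.
Row 2: 5×5×10×9×3 = 6750, so the missing entry is 6750 ÷ 6750 = 1.
Row 1: 9×5×6×5×1 = 1350, so the missing entry is 6750 ÷ 1350 = 5.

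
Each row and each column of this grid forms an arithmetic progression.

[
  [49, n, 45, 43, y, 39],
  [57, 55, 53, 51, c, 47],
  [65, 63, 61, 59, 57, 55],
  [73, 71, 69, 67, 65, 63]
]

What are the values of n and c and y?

n = 47, c = 49, y = 41

Along each row the entries change by -2 per step; down each column they change by 8.
Row 1: from 49 at column 1, stepping by -2 to column 2 gives 47.
Row 2: from 57 at column 1, stepping by -2 to column 5 gives 49.
Row 1: from 49 at column 1, stepping by -2 to column 5 gives 41.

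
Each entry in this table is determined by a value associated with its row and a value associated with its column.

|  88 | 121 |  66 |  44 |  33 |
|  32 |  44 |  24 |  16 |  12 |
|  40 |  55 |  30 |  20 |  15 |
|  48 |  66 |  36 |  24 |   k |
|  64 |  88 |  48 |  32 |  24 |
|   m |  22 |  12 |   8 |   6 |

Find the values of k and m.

k = 18, m = 16

Each row is a constant multiple of every other row — this is a multiplication table with the headers hidden.
Row 4 is 66/121 = 6/11 times row 1, so its entry in column 5 is 33 × 6/11 = 18.
Row 6 is 22/121 = 2/11 times row 1, so its entry in column 1 is 88 × 2/11 = 16.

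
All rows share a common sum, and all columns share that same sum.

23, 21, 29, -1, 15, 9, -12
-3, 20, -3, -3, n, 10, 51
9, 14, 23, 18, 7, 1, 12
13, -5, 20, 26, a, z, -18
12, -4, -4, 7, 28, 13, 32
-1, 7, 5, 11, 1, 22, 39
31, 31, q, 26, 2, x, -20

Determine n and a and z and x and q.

Rows 1 and 3 both sum to 84, so that's the common total.
The known cells in column 3 total 70, leaving 84 − 70 = 14 for the blank.
The known cells in row 7 total 84, leaving 84 − 84 = 0 for the blank.
The known cells in row 2 total 72, leaving 84 − 72 = 12 for the blank.
The known cells in column 5 total 65, leaving 84 − 65 = 19 for the blank.
The known cells in row 4 total 55, leaving 84 − 55 = 29 for the blank.

n = 12, a = 19, z = 29, x = 0, q = 14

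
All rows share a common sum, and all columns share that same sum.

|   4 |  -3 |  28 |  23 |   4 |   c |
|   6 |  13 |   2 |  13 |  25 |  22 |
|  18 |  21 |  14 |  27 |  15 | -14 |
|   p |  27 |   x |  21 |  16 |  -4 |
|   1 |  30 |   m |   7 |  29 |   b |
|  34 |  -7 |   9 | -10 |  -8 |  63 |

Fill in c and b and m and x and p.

Rows 2 and 3 both sum to 81, so that's the common total.
The known cells in column 1 total 63, leaving 81 − 63 = 18 for the blank.
The known cells in row 1 total 56, leaving 81 − 56 = 25 for the blank.
The known cells in column 6 total 92, leaving 81 − 92 = -11 for the blank.
The known cells in row 5 total 56, leaving 81 − 56 = 25 for the blank.
The known cells in row 4 total 78, leaving 81 − 78 = 3 for the blank.

c = 25, b = -11, m = 25, x = 3, p = 18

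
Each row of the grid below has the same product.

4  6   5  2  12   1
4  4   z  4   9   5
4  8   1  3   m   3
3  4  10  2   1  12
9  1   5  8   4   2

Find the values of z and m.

z = 1, m = 10

Rows 1 and 4 each multiply to 2880, so every row has product 2880.
Row 2: 4×4×4×9×5 = 2880, so the missing entry is 2880 ÷ 2880 = 1.
Row 3: 4×8×1×3×3 = 288, so the missing entry is 2880 ÷ 288 = 10.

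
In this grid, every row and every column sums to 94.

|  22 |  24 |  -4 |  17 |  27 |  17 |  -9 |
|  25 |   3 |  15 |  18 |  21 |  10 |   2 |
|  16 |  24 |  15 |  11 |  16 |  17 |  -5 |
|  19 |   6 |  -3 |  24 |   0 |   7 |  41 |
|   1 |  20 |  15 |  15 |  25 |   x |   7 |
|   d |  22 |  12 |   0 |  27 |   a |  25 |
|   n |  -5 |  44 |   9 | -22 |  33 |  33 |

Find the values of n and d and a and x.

Row 5: 1 + 20 + 15 + 15 + 25 + 7 = 83, so its missing entry is 94 − 83 = 11.
Column 6: 17 + 10 + 17 + 7 + 11 + 33 = 95, so its missing entry is 94 − 95 = -1.
Row 6: 22 + 12 + 0 + 27 − 1 + 25 = 85, so its missing entry is 94 − 85 = 9.
Row 7: -5 + 44 + 9 − 22 + 33 + 33 = 92, so its missing entry is 94 − 92 = 2.

n = 2, d = 9, a = -1, x = 11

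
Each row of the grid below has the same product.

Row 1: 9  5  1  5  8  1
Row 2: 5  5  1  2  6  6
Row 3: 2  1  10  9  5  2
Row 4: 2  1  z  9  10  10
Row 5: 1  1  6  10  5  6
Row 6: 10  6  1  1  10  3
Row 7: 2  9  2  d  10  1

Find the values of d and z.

Rows 2 and 3 each multiply to 1800, so every row has product 1800.
Row 7: 2×9×2×10×1 = 360, so the missing entry is 1800 ÷ 360 = 5.
Row 4: 2×1×9×10×10 = 1800, so the missing entry is 1800 ÷ 1800 = 1.

d = 5, z = 1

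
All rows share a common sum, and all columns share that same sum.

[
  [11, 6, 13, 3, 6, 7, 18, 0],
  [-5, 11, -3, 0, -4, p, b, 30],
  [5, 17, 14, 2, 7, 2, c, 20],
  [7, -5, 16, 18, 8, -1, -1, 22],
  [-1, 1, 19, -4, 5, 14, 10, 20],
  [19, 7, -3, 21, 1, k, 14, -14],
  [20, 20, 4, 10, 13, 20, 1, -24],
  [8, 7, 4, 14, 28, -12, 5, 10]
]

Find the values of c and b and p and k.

c = -3, b = 20, p = 15, k = 19

Rows 1 and 4 both sum to 64, so that's the common total.
The known cells in row 6 total 45, leaving 64 − 45 = 19 for the blank.
The known cells in row 3 total 67, leaving 64 − 67 = -3 for the blank.
The known cells in column 7 total 44, leaving 64 − 44 = 20 for the blank.
The known cells in row 2 total 49, leaving 64 − 49 = 15 for the blank.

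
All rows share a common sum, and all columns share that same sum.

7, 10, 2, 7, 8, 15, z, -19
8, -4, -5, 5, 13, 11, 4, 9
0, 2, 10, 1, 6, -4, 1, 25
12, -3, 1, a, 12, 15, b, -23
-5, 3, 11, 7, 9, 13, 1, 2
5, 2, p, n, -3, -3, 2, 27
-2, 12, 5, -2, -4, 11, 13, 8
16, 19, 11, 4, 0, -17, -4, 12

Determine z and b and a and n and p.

Rows 2 and 3 both sum to 41, so that's the common total.
Row 1 has 7 + 10 + 2 + 7 + 8 + 15 − 19 = 30; the blank must be 41 − 30 = 11.
Column 7 has 11 + 4 + 1 + 1 + 2 + 13 − 4 = 28; the blank must be 41 − 28 = 13.
Row 4 has 12 − 3 + 1 + 12 + 15 + 13 − 23 = 27; the blank must be 41 − 27 = 14.
Column 4 has 7 + 5 + 1 + 14 + 7 − 2 + 4 = 36; the blank must be 41 − 36 = 5.
Row 6 has 5 + 2 + 5 − 3 − 3 + 2 + 27 = 35; the blank must be 41 − 35 = 6.

z = 11, b = 13, a = 14, n = 5, p = 6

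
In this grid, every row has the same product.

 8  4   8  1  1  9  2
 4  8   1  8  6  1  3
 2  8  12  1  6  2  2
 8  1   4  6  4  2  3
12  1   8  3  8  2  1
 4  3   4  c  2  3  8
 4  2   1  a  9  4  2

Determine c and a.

c = 2, a = 8

Rows 2 and 5 each multiply to 4608, so every row has product 4608.
Row 6: 4×3×4×2×3×8 = 2304, so the missing entry is 4608 ÷ 2304 = 2.
Row 7: 4×2×1×9×4×2 = 576, so the missing entry is 4608 ÷ 576 = 8.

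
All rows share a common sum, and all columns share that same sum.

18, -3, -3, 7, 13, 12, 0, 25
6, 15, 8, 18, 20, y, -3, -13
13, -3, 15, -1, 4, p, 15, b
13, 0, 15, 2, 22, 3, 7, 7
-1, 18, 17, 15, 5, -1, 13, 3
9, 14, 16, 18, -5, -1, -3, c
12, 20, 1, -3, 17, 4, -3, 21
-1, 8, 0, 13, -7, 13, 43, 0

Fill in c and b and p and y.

c = 21, b = 5, p = 21, y = 18

Rows 1 and 4 both sum to 69, so that's the common total.
The known cells in row 6 total 48, leaving 69 − 48 = 21 for the blank.
The known cells in column 8 total 64, leaving 69 − 64 = 5 for the blank.
The known cells in row 3 total 48, leaving 69 − 48 = 21 for the blank.
The known cells in row 2 total 51, leaving 69 − 51 = 18 for the blank.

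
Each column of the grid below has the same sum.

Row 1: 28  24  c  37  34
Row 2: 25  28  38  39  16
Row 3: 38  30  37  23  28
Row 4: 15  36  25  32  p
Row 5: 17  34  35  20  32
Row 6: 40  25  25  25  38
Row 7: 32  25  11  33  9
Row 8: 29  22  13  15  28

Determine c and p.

The complete columns each total 224.
Column 3 is missing 224 − 184 = 40 (since 38 + 37 + 25 + 35 + 25 + 11 + 13 = 184).
Column 5 is missing 224 − 185 = 39 (since 34 + 16 + 28 + 32 + 38 + 9 + 28 = 185).

c = 40, p = 39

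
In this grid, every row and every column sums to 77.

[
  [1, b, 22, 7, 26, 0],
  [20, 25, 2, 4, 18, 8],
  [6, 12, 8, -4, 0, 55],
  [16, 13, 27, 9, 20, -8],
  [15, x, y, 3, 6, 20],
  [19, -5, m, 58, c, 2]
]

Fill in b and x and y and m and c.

The known cells in row 1 total 56, leaving 77 − 56 = 21 for the blank.
The known cells in column 5 total 70, leaving 77 − 70 = 7 for the blank.
The known cells in column 2 total 66, leaving 77 − 66 = 11 for the blank.
The known cells in row 5 total 55, leaving 77 − 55 = 22 for the blank.
The known cells in row 6 total 81, leaving 77 − 81 = -4 for the blank.

b = 21, x = 11, y = 22, m = -4, c = 7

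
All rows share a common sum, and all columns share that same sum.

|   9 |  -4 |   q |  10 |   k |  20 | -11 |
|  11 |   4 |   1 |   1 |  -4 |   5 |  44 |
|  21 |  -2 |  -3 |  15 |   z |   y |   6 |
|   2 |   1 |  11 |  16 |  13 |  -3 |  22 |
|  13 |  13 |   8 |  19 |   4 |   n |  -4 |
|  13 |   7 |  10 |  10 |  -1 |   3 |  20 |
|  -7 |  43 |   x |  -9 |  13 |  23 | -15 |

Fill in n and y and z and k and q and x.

n = 9, y = 5, z = 20, k = 17, q = 21, x = 14

Rows 2 and 4 both sum to 62, so that's the common total.
The known cells in row 7 total 48, leaving 62 − 48 = 14 for the blank.
The known cells in row 5 total 53, leaving 62 − 53 = 9 for the blank.
The known cells in column 3 total 41, leaving 62 − 41 = 21 for the blank.
The known cells in row 1 total 45, leaving 62 − 45 = 17 for the blank.
The known cells in column 5 total 42, leaving 62 − 42 = 20 for the blank.
The known cells in row 3 total 57, leaving 62 − 57 = 5 for the blank.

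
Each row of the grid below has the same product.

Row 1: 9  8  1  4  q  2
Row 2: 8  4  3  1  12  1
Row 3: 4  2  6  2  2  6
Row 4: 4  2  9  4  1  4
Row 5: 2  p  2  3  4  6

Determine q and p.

q = 2, p = 4

Rows 2 and 3 each multiply to 1152, so every row has product 1152.
Row 1: 9×8×1×4×2 = 576, so the missing entry is 1152 ÷ 576 = 2.
Row 5: 2×2×3×4×6 = 288, so the missing entry is 1152 ÷ 288 = 4.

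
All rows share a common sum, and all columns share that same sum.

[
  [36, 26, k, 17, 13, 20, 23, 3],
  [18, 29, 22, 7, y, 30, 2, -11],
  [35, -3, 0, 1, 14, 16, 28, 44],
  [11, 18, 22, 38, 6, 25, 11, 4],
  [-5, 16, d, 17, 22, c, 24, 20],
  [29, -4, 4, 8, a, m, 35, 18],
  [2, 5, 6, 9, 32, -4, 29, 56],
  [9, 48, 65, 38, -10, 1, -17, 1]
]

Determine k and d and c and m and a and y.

Rows 3 and 4 both sum to 135, so that's the common total.
Row 2: 18 + 29 + 22 + 7 + 30 + 2 − 11 = 97, so its missing entry is 135 − 97 = 38.
Column 5: 13 + 38 + 14 + 6 + 22 + 32 − 10 = 115, so its missing entry is 135 − 115 = 20.
Row 6: 29 − 4 + 4 + 8 + 20 + 35 + 18 = 110, so its missing entry is 135 − 110 = 25.
Column 6: 20 + 30 + 16 + 25 + 25 − 4 + 1 = 113, so its missing entry is 135 − 113 = 22.
Row 5: -5 + 16 + 17 + 22 + 22 + 24 + 20 = 116, so its missing entry is 135 − 116 = 19.
Row 1: 36 + 26 + 17 + 13 + 20 + 23 + 3 = 138, so its missing entry is 135 − 138 = -3.

k = -3, d = 19, c = 22, m = 25, a = 20, y = 38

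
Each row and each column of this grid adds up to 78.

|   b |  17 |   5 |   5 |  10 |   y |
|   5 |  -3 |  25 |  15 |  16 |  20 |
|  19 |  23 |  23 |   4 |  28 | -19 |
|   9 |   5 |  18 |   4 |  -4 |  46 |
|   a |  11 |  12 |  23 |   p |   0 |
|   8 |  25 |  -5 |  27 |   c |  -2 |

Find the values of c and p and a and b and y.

Row 6 has 8 + 25 − 5 + 27 − 2 = 53; the blank must be 78 − 53 = 25.
Column 5 has 10 + 16 + 28 − 4 + 25 = 75; the blank must be 78 − 75 = 3.
Row 5 has 11 + 12 + 23 + 3 + 0 = 49; the blank must be 78 − 49 = 29.
Column 1 has 5 + 19 + 9 + 29 + 8 = 70; the blank must be 78 − 70 = 8.
Row 1 has 8 + 17 + 5 + 5 + 10 = 45; the blank must be 78 − 45 = 33.

c = 25, p = 3, a = 29, b = 8, y = 33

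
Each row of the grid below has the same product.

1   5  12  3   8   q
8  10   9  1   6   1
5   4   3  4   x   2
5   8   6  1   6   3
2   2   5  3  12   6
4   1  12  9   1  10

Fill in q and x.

q = 3, x = 9

Rows 5 and 6 each multiply to 4320, so every row has product 4320.
Row 1: 1×5×12×3×8 = 1440, so the missing entry is 4320 ÷ 1440 = 3.
Row 3: 5×4×3×4×2 = 480, so the missing entry is 4320 ÷ 480 = 9.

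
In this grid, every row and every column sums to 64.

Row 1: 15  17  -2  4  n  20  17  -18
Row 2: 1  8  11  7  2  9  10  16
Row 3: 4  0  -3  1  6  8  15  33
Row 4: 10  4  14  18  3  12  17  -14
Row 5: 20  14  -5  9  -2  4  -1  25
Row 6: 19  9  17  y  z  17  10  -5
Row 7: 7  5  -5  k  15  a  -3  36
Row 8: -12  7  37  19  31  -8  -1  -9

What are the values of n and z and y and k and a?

Row 1 has 15 + 17 − 2 + 4 + 20 + 17 − 18 = 53; the blank must be 64 − 53 = 11.
Column 6 has 20 + 9 + 8 + 12 + 4 + 17 − 8 = 62; the blank must be 64 − 62 = 2.
Column 5 has 11 + 2 + 6 + 3 − 2 + 15 + 31 = 66; the blank must be 64 − 66 = -2.
Row 6 has 19 + 9 + 17 − 2 + 17 + 10 − 5 = 65; the blank must be 64 − 65 = -1.
Row 7 has 7 + 5 − 5 + 15 + 2 − 3 + 36 = 57; the blank must be 64 − 57 = 7.

n = 11, z = -2, y = -1, k = 7, a = 2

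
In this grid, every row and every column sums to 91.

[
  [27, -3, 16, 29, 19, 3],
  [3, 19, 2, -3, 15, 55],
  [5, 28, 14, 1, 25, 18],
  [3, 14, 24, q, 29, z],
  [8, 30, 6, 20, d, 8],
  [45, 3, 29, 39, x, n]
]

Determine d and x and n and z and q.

The known cells in row 5 total 72, leaving 91 − 72 = 19 for the blank.
The known cells in column 5 total 107, leaving 91 − 107 = -16 for the blank.
The known cells in row 6 total 100, leaving 91 − 100 = -9 for the blank.
The known cells in column 4 total 86, leaving 91 − 86 = 5 for the blank.
The known cells in row 4 total 75, leaving 91 − 75 = 16 for the blank.

d = 19, x = -16, n = -9, z = 16, q = 5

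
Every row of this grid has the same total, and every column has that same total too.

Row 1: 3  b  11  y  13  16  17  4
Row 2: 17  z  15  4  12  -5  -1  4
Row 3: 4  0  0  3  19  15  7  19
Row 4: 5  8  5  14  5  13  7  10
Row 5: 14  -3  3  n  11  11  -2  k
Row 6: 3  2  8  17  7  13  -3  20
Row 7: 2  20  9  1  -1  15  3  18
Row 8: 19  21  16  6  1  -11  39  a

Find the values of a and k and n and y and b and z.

a = -24, k = 16, n = 17, y = 5, b = -2, z = 21

Rows 3 and 4 both sum to 67, so that's the common total.
Row 8: 19 + 21 + 16 + 6 + 1 − 11 + 39 = 91, so its missing entry is 67 − 91 = -24.
Row 2: 17 + 15 + 4 + 12 − 5 − 1 + 4 = 46, so its missing entry is 67 − 46 = 21.
Column 2: 21 + 0 + 8 − 3 + 2 + 20 + 21 = 69, so its missing entry is 67 − 69 = -2.
Row 1: 3 − 2 + 11 + 13 + 16 + 17 + 4 = 62, so its missing entry is 67 − 62 = 5.
Column 4: 5 + 4 + 3 + 14 + 17 + 1 + 6 = 50, so its missing entry is 67 − 50 = 17.
Row 5: 14 − 3 + 3 + 17 + 11 + 11 − 2 = 51, so its missing entry is 67 − 51 = 16.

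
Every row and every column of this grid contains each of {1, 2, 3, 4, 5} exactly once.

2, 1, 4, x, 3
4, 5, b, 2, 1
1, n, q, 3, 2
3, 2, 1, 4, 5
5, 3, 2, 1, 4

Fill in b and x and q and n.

At (row 1, col 4): row 1 already has {1, 2, 3, 4}, so the value is 5.
At (row 2, col 3): row 2 already has {1, 2, 4, 5}, so the value is 3.
Cell (3,2): column 2 already has {1, 2, 3, 5} → 4.
Cell (3,3): row 3 already has {1, 2, 3, 4} → 5.

b = 3, x = 5, q = 5, n = 4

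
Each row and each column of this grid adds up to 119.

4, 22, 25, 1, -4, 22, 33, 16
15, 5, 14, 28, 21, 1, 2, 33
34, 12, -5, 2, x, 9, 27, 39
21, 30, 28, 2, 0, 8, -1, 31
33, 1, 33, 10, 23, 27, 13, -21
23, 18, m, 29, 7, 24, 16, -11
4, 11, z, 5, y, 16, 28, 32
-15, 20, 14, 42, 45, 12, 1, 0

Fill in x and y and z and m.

x = 1, y = 26, z = -3, m = 13

Row 3: 34 + 12 − 5 + 2 + 9 + 27 + 39 = 118, so its missing entry is 119 − 118 = 1.
Column 5: -4 + 21 + 1 + 0 + 23 + 7 + 45 = 93, so its missing entry is 119 − 93 = 26.
Row 7: 4 + 11 + 5 + 26 + 16 + 28 + 32 = 122, so its missing entry is 119 − 122 = -3.
Row 6: 23 + 18 + 29 + 7 + 24 + 16 − 11 = 106, so its missing entry is 119 − 106 = 13.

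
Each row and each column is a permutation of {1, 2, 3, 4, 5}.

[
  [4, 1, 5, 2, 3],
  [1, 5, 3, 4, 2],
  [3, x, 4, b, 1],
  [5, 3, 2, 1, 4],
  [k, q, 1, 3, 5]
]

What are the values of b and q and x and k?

For row 3, column 4: column 4 already has {1, 2, 3, 4}; that leaves 5.
At (row 5, col 1): column 1 already has {1, 3, 4, 5}, so the value is 2.
Cell (5,2): row 5 already has {1, 2, 3, 5} → 4.
For row 3, column 2: row 3 already has {1, 3, 4, 5}; that leaves 2.

b = 5, q = 4, x = 2, k = 2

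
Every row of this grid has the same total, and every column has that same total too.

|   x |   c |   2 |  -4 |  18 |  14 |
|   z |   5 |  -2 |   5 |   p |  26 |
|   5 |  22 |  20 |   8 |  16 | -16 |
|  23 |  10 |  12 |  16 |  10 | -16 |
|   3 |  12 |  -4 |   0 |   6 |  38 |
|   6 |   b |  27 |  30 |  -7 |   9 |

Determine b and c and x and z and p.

Rows 3 and 4 both sum to 55, so that's the common total.
Row 6 has 6 + 27 + 30 − 7 + 9 = 65; the blank must be 55 − 65 = -10.
Column 2 has 5 + 22 + 10 + 12 − 10 = 39; the blank must be 55 − 39 = 16.
Row 1 has 16 + 2 − 4 + 18 + 14 = 46; the blank must be 55 − 46 = 9.
Column 5 has 18 + 16 + 10 + 6 − 7 = 43; the blank must be 55 − 43 = 12.
Row 2 has 5 − 2 + 5 + 12 + 26 = 46; the blank must be 55 − 46 = 9.

b = -10, c = 16, x = 9, z = 9, p = 12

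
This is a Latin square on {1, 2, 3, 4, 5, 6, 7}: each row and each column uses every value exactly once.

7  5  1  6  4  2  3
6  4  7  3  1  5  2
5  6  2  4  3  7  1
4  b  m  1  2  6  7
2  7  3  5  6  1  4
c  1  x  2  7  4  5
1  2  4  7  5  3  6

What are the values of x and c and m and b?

For row 4, column 2: column 2 already has {1, 2, 4, 5, 6, 7}; that leaves 3.
At (row 4, col 3): row 4 already has {1, 2, 3, 4, 6, 7}, so the value is 5.
For row 6, column 1: column 1 already has {1, 2, 4, 5, 6, 7}; that leaves 3.
At (row 6, col 3): row 6 already has {1, 2, 3, 4, 5, 7}, so the value is 6.

x = 6, c = 3, m = 5, b = 3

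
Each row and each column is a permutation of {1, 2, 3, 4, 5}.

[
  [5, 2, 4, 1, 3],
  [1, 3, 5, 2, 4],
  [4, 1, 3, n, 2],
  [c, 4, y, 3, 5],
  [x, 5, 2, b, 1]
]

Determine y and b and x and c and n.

Cell (3,4): row 3 already has {1, 2, 3, 4} → 5.
At (row 5, col 4): column 4 already has {1, 2, 3, 5}, so the value is 4.
At (row 5, col 1): row 5 already has {1, 2, 4, 5}, so the value is 3.
At (row 4, col 1): column 1 already has {1, 3, 4, 5}, so the value is 2.
Cell (4,3): row 4 already has {2, 3, 4, 5} → 1.

y = 1, b = 4, x = 3, c = 2, n = 5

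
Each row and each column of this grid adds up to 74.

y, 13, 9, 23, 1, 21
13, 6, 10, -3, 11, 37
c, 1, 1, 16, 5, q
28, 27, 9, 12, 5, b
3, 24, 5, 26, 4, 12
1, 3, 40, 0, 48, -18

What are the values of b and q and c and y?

Row 4: 28 + 27 + 9 + 12 + 5 = 81, so its missing entry is 74 − 81 = -7.
Column 6: 21 + 37 − 7 + 12 − 18 = 45, so its missing entry is 74 − 45 = 29.
Row 3: 1 + 1 + 16 + 5 + 29 = 52, so its missing entry is 74 − 52 = 22.
Row 1: 13 + 9 + 23 + 1 + 21 = 67, so its missing entry is 74 − 67 = 7.

b = -7, q = 29, c = 22, y = 7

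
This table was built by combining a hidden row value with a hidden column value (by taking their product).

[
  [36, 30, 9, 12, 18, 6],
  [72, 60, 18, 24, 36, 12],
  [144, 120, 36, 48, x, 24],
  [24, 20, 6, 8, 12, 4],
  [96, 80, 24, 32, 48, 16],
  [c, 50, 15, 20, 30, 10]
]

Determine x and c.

Each row is a constant multiple of every other row — this is a multiplication table with the headers hidden.
Row 3 is 36/9 = 4/1 times row 1, so its entry in column 5 is 18 × 4/1 = 72.
Row 6 is 15/9 = 5/3 times row 1, so its entry in column 1 is 36 × 5/3 = 60.

x = 72, c = 60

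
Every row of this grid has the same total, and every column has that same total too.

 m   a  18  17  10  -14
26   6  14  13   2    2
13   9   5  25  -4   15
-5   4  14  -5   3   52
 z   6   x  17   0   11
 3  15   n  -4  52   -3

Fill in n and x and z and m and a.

n = 0, x = 12, z = 17, m = 9, a = 23

Rows 2 and 3 both sum to 63, so that's the common total.
Column 2: 6 + 9 + 4 + 6 + 15 = 40, so its missing entry is 63 − 40 = 23.
Row 1: 23 + 18 + 17 + 10 − 14 = 54, so its missing entry is 63 − 54 = 9.
Column 1: 9 + 26 + 13 − 5 + 3 = 46, so its missing entry is 63 − 46 = 17.
Row 5: 17 + 6 + 17 + 0 + 11 = 51, so its missing entry is 63 − 51 = 12.
Row 6: 3 + 15 − 4 + 52 − 3 = 63, so its missing entry is 63 − 63 = 0.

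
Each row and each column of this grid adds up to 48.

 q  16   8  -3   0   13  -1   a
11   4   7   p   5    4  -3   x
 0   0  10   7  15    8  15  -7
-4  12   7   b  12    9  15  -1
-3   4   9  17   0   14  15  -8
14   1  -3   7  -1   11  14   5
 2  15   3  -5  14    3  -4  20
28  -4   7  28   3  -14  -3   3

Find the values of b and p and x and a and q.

Column 1 has 11 + 0 − 4 − 3 + 14 + 2 + 28 = 48; the blank must be 48 − 48 = 0.
Row 1 has 0 + 16 + 8 − 3 + 0 + 13 − 1 = 33; the blank must be 48 − 33 = 15.
Column 8 has 15 − 7 − 1 − 8 + 5 + 20 + 3 = 27; the blank must be 48 − 27 = 21.
Row 4 has -4 + 12 + 7 + 12 + 9 + 15 − 1 = 50; the blank must be 48 − 50 = -2.
Row 2 has 11 + 4 + 7 + 5 + 4 − 3 + 21 = 49; the blank must be 48 − 49 = -1.

b = -2, p = -1, x = 21, a = 15, q = 0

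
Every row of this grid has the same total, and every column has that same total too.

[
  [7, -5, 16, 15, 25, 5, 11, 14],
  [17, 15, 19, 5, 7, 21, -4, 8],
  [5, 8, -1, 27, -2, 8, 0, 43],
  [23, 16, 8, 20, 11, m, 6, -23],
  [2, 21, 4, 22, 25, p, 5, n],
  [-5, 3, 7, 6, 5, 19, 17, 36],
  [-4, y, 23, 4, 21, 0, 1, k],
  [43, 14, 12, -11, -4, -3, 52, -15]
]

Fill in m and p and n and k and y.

m = 27, p = 11, n = -2, k = 27, y = 16

Rows 1 and 2 both sum to 88, so that's the common total.
The known cells in column 2 total 72, leaving 88 − 72 = 16 for the blank.
The known cells in row 7 total 61, leaving 88 − 61 = 27 for the blank.
The known cells in column 8 total 90, leaving 88 − 90 = -2 for the blank.
The known cells in row 5 total 77, leaving 88 − 77 = 11 for the blank.
The known cells in row 4 total 61, leaving 88 − 61 = 27 for the blank.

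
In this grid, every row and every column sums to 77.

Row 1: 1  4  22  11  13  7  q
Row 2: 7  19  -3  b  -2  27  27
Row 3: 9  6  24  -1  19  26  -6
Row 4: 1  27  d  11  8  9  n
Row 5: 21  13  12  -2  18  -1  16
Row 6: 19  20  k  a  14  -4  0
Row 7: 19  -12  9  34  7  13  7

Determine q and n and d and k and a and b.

q = 19, n = 14, d = 7, k = 6, a = 22, b = 2

Row 1: 1 + 4 + 22 + 11 + 13 + 7 = 58, so its missing entry is 77 − 58 = 19.
Column 7: 19 + 27 − 6 + 16 + 0 + 7 = 63, so its missing entry is 77 − 63 = 14.
Row 4: 1 + 27 + 11 + 8 + 9 + 14 = 70, so its missing entry is 77 − 70 = 7.
Row 2: 7 + 19 − 3 − 2 + 27 + 27 = 75, so its missing entry is 77 − 75 = 2.
Column 4: 11 + 2 − 1 + 11 − 2 + 34 = 55, so its missing entry is 77 − 55 = 22.
Row 6: 19 + 20 + 22 + 14 − 4 + 0 = 71, so its missing entry is 77 − 71 = 6.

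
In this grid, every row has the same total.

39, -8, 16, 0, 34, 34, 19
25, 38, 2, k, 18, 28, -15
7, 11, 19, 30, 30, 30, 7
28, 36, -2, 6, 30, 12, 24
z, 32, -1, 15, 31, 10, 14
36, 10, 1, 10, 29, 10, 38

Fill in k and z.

Rows 1 and 4 both add up to 134, so every row sums to 134.
Row 2: 25 + 38 + 2 + 18 + 28 − 15 = 96, so the missing entry is 134 − 96 = 38.
Row 5: 32 − 1 + 15 + 31 + 10 + 14 = 101, so the missing entry is 134 − 101 = 33.

k = 38, z = 33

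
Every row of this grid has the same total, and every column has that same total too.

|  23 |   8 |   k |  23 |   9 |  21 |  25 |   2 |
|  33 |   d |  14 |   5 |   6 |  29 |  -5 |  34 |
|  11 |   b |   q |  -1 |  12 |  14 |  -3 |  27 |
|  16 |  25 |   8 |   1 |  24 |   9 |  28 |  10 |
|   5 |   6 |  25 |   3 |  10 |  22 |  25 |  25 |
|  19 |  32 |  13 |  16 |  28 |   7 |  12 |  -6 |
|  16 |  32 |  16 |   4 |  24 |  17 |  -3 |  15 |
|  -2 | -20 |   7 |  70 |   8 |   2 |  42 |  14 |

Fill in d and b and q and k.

d = 5, b = 33, q = 28, k = 10

Rows 4 and 5 both sum to 121, so that's the common total.
The known cells in row 1 total 111, leaving 121 − 111 = 10 for the blank.
The known cells in row 2 total 116, leaving 121 − 116 = 5 for the blank.
The known cells in column 2 total 88, leaving 121 − 88 = 33 for the blank.
The known cells in row 3 total 93, leaving 121 − 93 = 28 for the blank.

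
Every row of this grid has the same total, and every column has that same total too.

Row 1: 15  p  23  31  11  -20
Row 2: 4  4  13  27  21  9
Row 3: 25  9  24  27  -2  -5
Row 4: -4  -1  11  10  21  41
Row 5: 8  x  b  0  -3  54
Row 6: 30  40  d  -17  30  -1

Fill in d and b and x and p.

d = -4, b = 11, x = 8, p = 18

Rows 2 and 3 both sum to 78, so that's the common total.
Row 1: 15 + 23 + 31 + 11 − 20 = 60, so its missing entry is 78 − 60 = 18.
Column 2: 18 + 4 + 9 − 1 + 40 = 70, so its missing entry is 78 − 70 = 8.
Row 5: 8 + 8 + 0 − 3 + 54 = 67, so its missing entry is 78 − 67 = 11.
Row 6: 30 + 40 − 17 + 30 − 1 = 82, so its missing entry is 78 − 82 = -4.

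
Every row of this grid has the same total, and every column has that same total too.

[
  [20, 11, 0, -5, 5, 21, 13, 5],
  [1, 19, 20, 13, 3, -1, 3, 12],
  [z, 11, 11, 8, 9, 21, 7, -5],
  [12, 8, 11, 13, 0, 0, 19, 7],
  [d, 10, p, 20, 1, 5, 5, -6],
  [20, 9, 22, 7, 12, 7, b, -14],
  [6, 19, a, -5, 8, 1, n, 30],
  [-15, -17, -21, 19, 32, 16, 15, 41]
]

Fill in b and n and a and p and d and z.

Rows 1 and 2 both sum to 70, so that's the common total.
Row 3: 11 + 11 + 8 + 9 + 21 + 7 − 5 = 62, so its missing entry is 70 − 62 = 8.
Column 1: 20 + 1 + 8 + 12 + 20 + 6 − 15 = 52, so its missing entry is 70 − 52 = 18.
Row 5: 18 + 10 + 20 + 1 + 5 + 5 − 6 = 53, so its missing entry is 70 − 53 = 17.
Column 3: 0 + 20 + 11 + 11 + 17 + 22 − 21 = 60, so its missing entry is 70 − 60 = 10.
Row 6: 20 + 9 + 22 + 7 + 12 + 7 − 14 = 63, so its missing entry is 70 − 63 = 7.
Row 7: 6 + 19 + 10 − 5 + 8 + 1 + 30 = 69, so its missing entry is 70 − 69 = 1.

b = 7, n = 1, a = 10, p = 17, d = 18, z = 8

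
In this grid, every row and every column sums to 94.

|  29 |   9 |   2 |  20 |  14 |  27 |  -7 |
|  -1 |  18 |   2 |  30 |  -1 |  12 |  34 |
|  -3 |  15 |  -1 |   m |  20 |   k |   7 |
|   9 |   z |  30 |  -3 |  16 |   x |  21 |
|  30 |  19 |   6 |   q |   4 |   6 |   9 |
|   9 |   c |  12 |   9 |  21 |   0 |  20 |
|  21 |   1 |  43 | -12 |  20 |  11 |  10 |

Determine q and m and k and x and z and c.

Row 5 has 30 + 19 + 6 + 4 + 6 + 9 = 74; the blank must be 94 − 74 = 20.
Row 6 has 9 + 12 + 9 + 21 + 0 + 20 = 71; the blank must be 94 − 71 = 23.
Column 2 has 9 + 18 + 15 + 19 + 23 + 1 = 85; the blank must be 94 − 85 = 9.
Column 4 has 20 + 30 − 3 + 20 + 9 − 12 = 64; the blank must be 94 − 64 = 30.
Row 3 has -3 + 15 − 1 + 30 + 20 + 7 = 68; the blank must be 94 − 68 = 26.
Row 4 has 9 + 9 + 30 − 3 + 16 + 21 = 82; the blank must be 94 − 82 = 12.

q = 20, m = 30, k = 26, x = 12, z = 9, c = 23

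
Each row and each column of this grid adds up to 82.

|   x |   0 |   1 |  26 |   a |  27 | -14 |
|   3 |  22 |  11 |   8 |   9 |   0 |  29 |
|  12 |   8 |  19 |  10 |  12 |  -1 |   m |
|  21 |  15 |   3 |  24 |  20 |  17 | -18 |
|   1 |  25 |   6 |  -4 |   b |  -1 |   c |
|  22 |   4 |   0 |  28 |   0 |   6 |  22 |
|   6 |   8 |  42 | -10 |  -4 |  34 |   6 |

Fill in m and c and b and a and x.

m = 22, c = 35, b = 20, a = 25, x = 17

The known cells in column 1 total 65, leaving 82 − 65 = 17 for the blank.
The known cells in row 1 total 57, leaving 82 − 57 = 25 for the blank.
The known cells in column 5 total 62, leaving 82 − 62 = 20 for the blank.
The known cells in row 5 total 47, leaving 82 − 47 = 35 for the blank.
The known cells in row 3 total 60, leaving 82 − 60 = 22 for the blank.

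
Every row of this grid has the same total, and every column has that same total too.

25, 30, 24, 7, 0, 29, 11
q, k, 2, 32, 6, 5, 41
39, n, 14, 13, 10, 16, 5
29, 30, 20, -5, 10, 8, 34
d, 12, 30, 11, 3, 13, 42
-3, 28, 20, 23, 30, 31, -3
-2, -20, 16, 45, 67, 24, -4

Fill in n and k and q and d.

n = 29, k = 17, q = 23, d = 15

Rows 1 and 4 both sum to 126, so that's the common total.
The known cells in row 5 total 111, leaving 126 − 111 = 15 for the blank.
The known cells in column 1 total 103, leaving 126 − 103 = 23 for the blank.
The known cells in row 2 total 109, leaving 126 − 109 = 17 for the blank.
The known cells in row 3 total 97, leaving 126 − 97 = 29 for the blank.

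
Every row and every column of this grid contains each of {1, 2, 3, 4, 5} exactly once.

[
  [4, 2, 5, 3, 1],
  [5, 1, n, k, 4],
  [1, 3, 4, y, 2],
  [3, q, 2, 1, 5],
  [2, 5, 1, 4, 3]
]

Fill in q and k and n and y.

At (row 4, col 2): row 4 already has {1, 2, 3, 5}, so the value is 4.
Cell (2,3): column 3 already has {1, 2, 4, 5} → 3.
For row 3, column 4: row 3 already has {1, 2, 3, 4}; that leaves 5.
Cell (2,4): row 2 already has {1, 3, 4, 5} → 2.

q = 4, k = 2, n = 3, y = 5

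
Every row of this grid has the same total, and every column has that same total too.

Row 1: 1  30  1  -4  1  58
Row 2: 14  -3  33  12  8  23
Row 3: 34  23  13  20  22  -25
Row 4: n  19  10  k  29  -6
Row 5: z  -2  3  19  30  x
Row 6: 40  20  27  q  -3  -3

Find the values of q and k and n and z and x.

Rows 1 and 2 both sum to 87, so that's the common total.
Column 6: 58 + 23 − 25 − 6 − 3 = 47, so its missing entry is 87 − 47 = 40.
Row 5: -2 + 3 + 19 + 30 + 40 = 90, so its missing entry is 87 − 90 = -3.
Column 1: 1 + 14 + 34 − 3 + 40 = 86, so its missing entry is 87 − 86 = 1.
Row 4: 1 + 19 + 10 + 29 − 6 = 53, so its missing entry is 87 − 53 = 34.
Row 6: 40 + 20 + 27 − 3 − 3 = 81, so its missing entry is 87 − 81 = 6.

q = 6, k = 34, n = 1, z = -3, x = 40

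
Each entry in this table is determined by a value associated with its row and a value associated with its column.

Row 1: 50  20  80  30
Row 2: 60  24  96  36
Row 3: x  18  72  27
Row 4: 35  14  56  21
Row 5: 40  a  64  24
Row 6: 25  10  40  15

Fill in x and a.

Each row is a constant multiple of every other row — this is a multiplication table with the headers hidden.
Row 3 is 27/30 = 9/10 times row 1, so its entry in column 1 is 50 × 9/10 = 45.
Row 5 is 24/30 = 4/5 times row 1, so its entry in column 2 is 20 × 4/5 = 16.

x = 45, a = 16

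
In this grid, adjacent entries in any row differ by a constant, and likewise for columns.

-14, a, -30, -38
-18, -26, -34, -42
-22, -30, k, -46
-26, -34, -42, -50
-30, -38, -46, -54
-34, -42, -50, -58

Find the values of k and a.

k = -38, a = -22

Along each row the entries change by -8 per step; down each column they change by -4.
Row 3: from -22 at column 1, stepping by -8 to column 3 gives -38.
Row 1: from -14 at column 1, stepping by -8 to column 2 gives -22.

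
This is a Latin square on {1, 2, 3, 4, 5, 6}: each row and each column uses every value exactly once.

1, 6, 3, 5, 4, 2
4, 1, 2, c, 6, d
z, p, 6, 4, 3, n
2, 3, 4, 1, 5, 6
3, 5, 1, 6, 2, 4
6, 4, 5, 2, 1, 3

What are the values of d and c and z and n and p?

d = 5, c = 3, z = 5, n = 1, p = 2

For row 3, column 2: column 2 already has {1, 3, 4, 5, 6}; that leaves 2.
For row 3, column 1: column 1 already has {1, 2, 3, 4, 6}; that leaves 5.
For row 3, column 6: row 3 already has {2, 3, 4, 5, 6}; that leaves 1.
Cell (2,6): column 6 already has {1, 2, 3, 4, 6} → 5.
For row 2, column 4: row 2 already has {1, 2, 4, 5, 6}; that leaves 3.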